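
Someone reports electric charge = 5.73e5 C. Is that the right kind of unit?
Yes

electric charge has SI base units: A * s
C reduces to the same SI base units, so it is a valid unit for electric charge.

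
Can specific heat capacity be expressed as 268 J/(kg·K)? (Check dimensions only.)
Yes

specific heat capacity has SI base units: m^2 / (s^2 * K)
J/(kg·K) reduces to the same SI base units, so it is a valid unit for specific heat capacity.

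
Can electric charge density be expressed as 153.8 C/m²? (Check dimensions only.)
No

electric charge density has SI base units: A * s / m^3
C/m² does NOT reduce to A * s / m^3; a valid unit for electric charge density would be e.g. C/m³.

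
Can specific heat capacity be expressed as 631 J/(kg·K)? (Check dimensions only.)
Yes

specific heat capacity has SI base units: m^2 / (s^2 * K)
J/(kg·K) reduces to the same SI base units, so it is a valid unit for specific heat capacity.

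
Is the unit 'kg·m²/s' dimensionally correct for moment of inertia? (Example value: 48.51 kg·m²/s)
No

moment of inertia has SI base units: kg * m^2
kg·m²/s does NOT reduce to kg * m^2; a valid unit for moment of inertia would be e.g. kg·m².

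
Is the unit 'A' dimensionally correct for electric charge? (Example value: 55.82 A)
No

electric charge has SI base units: A * s
A does NOT reduce to A * s; a valid unit for electric charge would be e.g. C.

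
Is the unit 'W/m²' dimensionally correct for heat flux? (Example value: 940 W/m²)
Yes

heat flux has SI base units: kg / s^3
W/m² reduces to the same SI base units, so it is a valid unit for heat flux.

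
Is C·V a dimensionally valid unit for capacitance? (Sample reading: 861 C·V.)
No

capacitance has SI base units: A^2 * s^4 / (kg * m^2)
C·V does NOT reduce to A^2 * s^4 / (kg * m^2); a valid unit for capacitance would be e.g. F.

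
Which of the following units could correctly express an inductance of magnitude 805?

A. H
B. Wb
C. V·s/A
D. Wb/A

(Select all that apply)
A, C, D

inductance has SI base units: kg * m^2 / (A^2 * s^2)

Checking each option against kg * m^2 / (A^2 * s^2):
  A. H: ✓ matches
  B. Wb: ✗ does not match
  C. V·s/A: ✓ matches
  D. Wb/A: ✓ matches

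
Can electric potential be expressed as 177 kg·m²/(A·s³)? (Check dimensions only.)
Yes

electric potential has SI base units: kg * m^2 / (A * s^3)
kg·m²/(A·s³) reduces to the same SI base units, so it is a valid unit for electric potential.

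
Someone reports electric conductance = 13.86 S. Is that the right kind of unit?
Yes

electric conductance has SI base units: A^2 * s^3 / (kg * m^2)
S reduces to the same SI base units, so it is a valid unit for electric conductance.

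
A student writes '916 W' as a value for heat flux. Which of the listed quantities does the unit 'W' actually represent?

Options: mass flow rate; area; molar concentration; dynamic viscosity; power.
power

heat flux should have units dimensionally equivalent to kg / s^3 (e.g. W/m²).
The given unit 'W' reduces to kg * m^2 / s^3. Of the listed options, that is the dimensionality of power.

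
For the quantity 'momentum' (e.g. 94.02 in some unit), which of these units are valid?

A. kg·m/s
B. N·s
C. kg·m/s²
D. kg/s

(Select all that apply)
A, B

momentum has SI base units: kg * m / s

Checking each option against kg * m / s:
  A. kg·m/s: ✓ matches
  B. N·s: ✓ matches
  C. kg·m/s²: ✗ does not match
  D. kg/s: ✗ does not match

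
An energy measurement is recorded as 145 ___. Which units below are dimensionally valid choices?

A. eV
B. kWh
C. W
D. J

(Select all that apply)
A, B, D

energy has SI base units: kg * m^2 / s^2

Checking each option against kg * m^2 / s^2:
  A. eV: ✓ matches
  B. kWh: ✓ matches
  C. W: ✗ does not match
  D. J: ✓ matches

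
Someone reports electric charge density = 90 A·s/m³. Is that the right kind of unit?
Yes

electric charge density has SI base units: A * s / m^3
A·s/m³ reduces to the same SI base units, so it is a valid unit for electric charge density.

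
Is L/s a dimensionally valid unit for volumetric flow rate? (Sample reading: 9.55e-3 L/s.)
Yes

volumetric flow rate has SI base units: m^3 / s
L/s reduces to the same SI base units, so it is a valid unit for volumetric flow rate.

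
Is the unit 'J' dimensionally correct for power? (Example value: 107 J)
No

power has SI base units: kg * m^2 / s^3
J does NOT reduce to kg * m^2 / s^3; a valid unit for power would be e.g. W.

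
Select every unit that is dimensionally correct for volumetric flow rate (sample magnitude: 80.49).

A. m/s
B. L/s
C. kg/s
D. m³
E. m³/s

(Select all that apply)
B, E

volumetric flow rate has SI base units: m^3 / s

Checking each option against m^3 / s:
  A. m/s: ✗ does not match
  B. L/s: ✓ matches
  C. kg/s: ✗ does not match
  D. m³: ✗ does not match
  E. m³/s: ✓ matches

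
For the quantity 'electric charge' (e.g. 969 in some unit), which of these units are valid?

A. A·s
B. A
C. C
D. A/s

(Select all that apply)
A, C

electric charge has SI base units: A * s

Checking each option against A * s:
  A. A·s: ✓ matches
  B. A: ✗ does not match
  C. C: ✓ matches
  D. A/s: ✗ does not match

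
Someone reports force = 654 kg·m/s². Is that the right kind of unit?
Yes

force has SI base units: kg * m / s^2
kg·m/s² reduces to the same SI base units, so it is a valid unit for force.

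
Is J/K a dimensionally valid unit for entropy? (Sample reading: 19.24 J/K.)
Yes

entropy has SI base units: kg * m^2 / (s^2 * K)
J/K reduces to the same SI base units, so it is a valid unit for entropy.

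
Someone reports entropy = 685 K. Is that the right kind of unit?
No

entropy has SI base units: kg * m^2 / (s^2 * K)
K does NOT reduce to kg * m^2 / (s^2 * K); a valid unit for entropy would be e.g. J/K.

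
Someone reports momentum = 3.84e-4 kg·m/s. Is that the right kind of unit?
Yes

momentum has SI base units: kg * m / s
kg·m/s reduces to the same SI base units, so it is a valid unit for momentum.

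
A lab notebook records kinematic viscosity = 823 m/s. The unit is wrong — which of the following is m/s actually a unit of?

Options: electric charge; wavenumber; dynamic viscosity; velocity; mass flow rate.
velocity

kinematic viscosity should have units dimensionally equivalent to m^2 / s (e.g. m²/s).
The given unit 'm/s' reduces to m / s. Of the listed options, that is the dimensionality of velocity.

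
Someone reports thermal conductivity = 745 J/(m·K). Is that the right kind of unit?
No

thermal conductivity has SI base units: kg * m / (s^3 * K)
J/(m·K) does NOT reduce to kg * m / (s^3 * K); a valid unit for thermal conductivity would be e.g. W/(m·K).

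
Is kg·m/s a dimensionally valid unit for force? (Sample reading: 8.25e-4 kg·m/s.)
No

force has SI base units: kg * m / s^2
kg·m/s does NOT reduce to kg * m / s^2; a valid unit for force would be e.g. N.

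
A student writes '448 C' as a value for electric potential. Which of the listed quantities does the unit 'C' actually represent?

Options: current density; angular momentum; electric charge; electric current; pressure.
electric charge

electric potential should have units dimensionally equivalent to kg * m^2 / (A * s^3) (e.g. V).
The given unit 'C' reduces to A * s. Of the listed options, that is the dimensionality of electric charge.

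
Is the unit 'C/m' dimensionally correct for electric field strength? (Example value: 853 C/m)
No

electric field strength has SI base units: kg * m / (A * s^3)
C/m does NOT reduce to kg * m / (A * s^3); a valid unit for electric field strength would be e.g. V/m.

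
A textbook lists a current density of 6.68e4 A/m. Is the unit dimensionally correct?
No

current density has SI base units: A / m^2
A/m does NOT reduce to A / m^2; a valid unit for current density would be e.g. A/m².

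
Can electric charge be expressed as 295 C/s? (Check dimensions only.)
No

electric charge has SI base units: A * s
C/s does NOT reduce to A * s; a valid unit for electric charge would be e.g. C.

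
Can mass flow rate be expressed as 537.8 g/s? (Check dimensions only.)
Yes

mass flow rate has SI base units: kg / s
g/s reduces to the same SI base units, so it is a valid unit for mass flow rate.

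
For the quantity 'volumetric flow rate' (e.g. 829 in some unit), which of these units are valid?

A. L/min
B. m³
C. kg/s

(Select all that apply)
A

volumetric flow rate has SI base units: m^3 / s

Checking each option against m^3 / s:
  A. L/min: ✓ matches
  B. m³: ✗ does not match
  C. kg/s: ✗ does not match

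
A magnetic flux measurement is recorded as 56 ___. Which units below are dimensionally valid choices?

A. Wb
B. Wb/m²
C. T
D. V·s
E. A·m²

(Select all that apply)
A, D

magnetic flux has SI base units: kg * m^2 / (A * s^2)

Checking each option against kg * m^2 / (A * s^2):
  A. Wb: ✓ matches
  B. Wb/m²: ✗ does not match
  C. T: ✗ does not match
  D. V·s: ✓ matches
  E. A·m²: ✗ does not match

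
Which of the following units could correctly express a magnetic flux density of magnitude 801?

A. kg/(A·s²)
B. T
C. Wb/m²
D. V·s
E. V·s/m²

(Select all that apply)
A, B, C, E

magnetic flux density has SI base units: kg / (A * s^2)

Checking each option against kg / (A * s^2):
  A. kg/(A·s²): ✓ matches
  B. T: ✓ matches
  C. Wb/m²: ✓ matches
  D. V·s: ✗ does not match
  E. V·s/m²: ✓ matches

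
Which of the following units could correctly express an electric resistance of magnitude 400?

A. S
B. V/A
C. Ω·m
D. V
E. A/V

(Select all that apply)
B

electric resistance has SI base units: kg * m^2 / (A^2 * s^3)

Checking each option against kg * m^2 / (A^2 * s^3):
  A. S: ✗ does not match
  B. V/A: ✓ matches
  C. Ω·m: ✗ does not match
  D. V: ✗ does not match
  E. A/V: ✗ does not match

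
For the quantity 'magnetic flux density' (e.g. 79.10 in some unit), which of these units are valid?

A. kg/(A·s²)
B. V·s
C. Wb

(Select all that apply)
A

magnetic flux density has SI base units: kg / (A * s^2)

Checking each option against kg / (A * s^2):
  A. kg/(A·s²): ✓ matches
  B. V·s: ✗ does not match
  C. Wb: ✗ does not match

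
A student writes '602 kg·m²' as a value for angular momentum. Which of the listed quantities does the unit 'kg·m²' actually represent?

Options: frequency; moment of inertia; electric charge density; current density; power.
moment of inertia

angular momentum should have units dimensionally equivalent to kg * m^2 / s (e.g. kg·m²/s).
The given unit 'kg·m²' reduces to kg * m^2. Of the listed options, that is the dimensionality of moment of inertia.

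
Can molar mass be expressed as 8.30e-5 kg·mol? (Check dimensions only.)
No

molar mass has SI base units: kg / mol
kg·mol does NOT reduce to kg / mol; a valid unit for molar mass would be e.g. kg/mol.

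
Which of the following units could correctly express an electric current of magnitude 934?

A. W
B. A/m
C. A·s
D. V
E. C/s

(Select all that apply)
E

electric current has SI base units: A

Checking each option against A:
  A. W: ✗ does not match
  B. A/m: ✗ does not match
  C. A·s: ✗ does not match
  D. V: ✗ does not match
  E. C/s: ✓ matches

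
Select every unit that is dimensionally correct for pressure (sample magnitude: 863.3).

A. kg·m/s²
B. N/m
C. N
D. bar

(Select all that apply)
D

pressure has SI base units: kg / (m * s^2)

Checking each option against kg / (m * s^2):
  A. kg·m/s²: ✗ does not match
  B. N/m: ✗ does not match
  C. N: ✗ does not match
  D. bar: ✓ matches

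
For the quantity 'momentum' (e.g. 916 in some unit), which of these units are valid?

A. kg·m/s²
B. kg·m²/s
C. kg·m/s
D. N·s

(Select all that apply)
C, D

momentum has SI base units: kg * m / s

Checking each option against kg * m / s:
  A. kg·m/s²: ✗ does not match
  B. kg·m²/s: ✗ does not match
  C. kg·m/s: ✓ matches
  D. N·s: ✓ matches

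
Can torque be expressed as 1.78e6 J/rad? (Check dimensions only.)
Yes

torque has SI base units: kg * m^2 / s^2
J/rad reduces to the same SI base units, so it is a valid unit for torque.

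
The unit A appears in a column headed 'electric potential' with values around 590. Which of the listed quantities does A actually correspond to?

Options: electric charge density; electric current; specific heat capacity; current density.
electric current

electric potential should have units dimensionally equivalent to kg * m^2 / (A * s^3) (e.g. V).
The given unit 'A' reduces to A. Of the listed options, that is the dimensionality of electric current.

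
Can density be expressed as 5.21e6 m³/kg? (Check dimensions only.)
No

density has SI base units: kg / m^3
m³/kg does NOT reduce to kg / m^3; a valid unit for density would be e.g. kg/m³.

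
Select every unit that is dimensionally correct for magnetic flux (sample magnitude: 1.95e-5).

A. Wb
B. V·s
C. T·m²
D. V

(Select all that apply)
A, B, C

magnetic flux has SI base units: kg * m^2 / (A * s^2)

Checking each option against kg * m^2 / (A * s^2):
  A. Wb: ✓ matches
  B. V·s: ✓ matches
  C. T·m²: ✓ matches
  D. V: ✗ does not match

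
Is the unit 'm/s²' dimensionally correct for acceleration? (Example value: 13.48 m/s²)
Yes

acceleration has SI base units: m / s^2
m/s² reduces to the same SI base units, so it is a valid unit for acceleration.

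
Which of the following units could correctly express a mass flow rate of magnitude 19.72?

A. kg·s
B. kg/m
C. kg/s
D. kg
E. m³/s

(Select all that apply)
C

mass flow rate has SI base units: kg / s

Checking each option against kg / s:
  A. kg·s: ✗ does not match
  B. kg/m: ✗ does not match
  C. kg/s: ✓ matches
  D. kg: ✗ does not match
  E. m³/s: ✗ does not match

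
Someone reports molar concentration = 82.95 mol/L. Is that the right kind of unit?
Yes

molar concentration has SI base units: mol / m^3
mol/L reduces to the same SI base units, so it is a valid unit for molar concentration.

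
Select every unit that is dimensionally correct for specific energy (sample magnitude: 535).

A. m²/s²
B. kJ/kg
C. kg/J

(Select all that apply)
A, B

specific energy has SI base units: m^2 / s^2

Checking each option against m^2 / s^2:
  A. m²/s²: ✓ matches
  B. kJ/kg: ✓ matches
  C. kg/J: ✗ does not match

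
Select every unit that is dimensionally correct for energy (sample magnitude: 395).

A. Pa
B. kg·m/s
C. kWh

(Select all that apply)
C

energy has SI base units: kg * m^2 / s^2

Checking each option against kg * m^2 / s^2:
  A. Pa: ✗ does not match
  B. kg·m/s: ✗ does not match
  C. kWh: ✓ matches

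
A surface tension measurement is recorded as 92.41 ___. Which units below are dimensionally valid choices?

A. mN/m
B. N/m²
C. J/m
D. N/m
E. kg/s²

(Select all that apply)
A, D, E

surface tension has SI base units: kg / s^2

Checking each option against kg / s^2:
  A. mN/m: ✓ matches
  B. N/m²: ✗ does not match
  C. J/m: ✗ does not match
  D. N/m: ✓ matches
  E. kg/s²: ✓ matches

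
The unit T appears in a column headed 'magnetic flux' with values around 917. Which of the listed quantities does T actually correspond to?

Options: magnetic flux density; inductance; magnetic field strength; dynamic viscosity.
magnetic flux density

magnetic flux should have units dimensionally equivalent to kg * m^2 / (A * s^2) (e.g. Wb).
The given unit 'T' reduces to kg / (A * s^2). Of the listed options, that is the dimensionality of magnetic flux density.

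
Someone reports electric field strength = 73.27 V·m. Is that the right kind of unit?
No

electric field strength has SI base units: kg * m / (A * s^3)
V·m does NOT reduce to kg * m / (A * s^3); a valid unit for electric field strength would be e.g. V/m.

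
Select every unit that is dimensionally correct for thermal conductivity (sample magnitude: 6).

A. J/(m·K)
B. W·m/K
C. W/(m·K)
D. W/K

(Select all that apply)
C

thermal conductivity has SI base units: kg * m / (s^3 * K)

Checking each option against kg * m / (s^3 * K):
  A. J/(m·K): ✗ does not match
  B. W·m/K: ✗ does not match
  C. W/(m·K): ✓ matches
  D. W/K: ✗ does not match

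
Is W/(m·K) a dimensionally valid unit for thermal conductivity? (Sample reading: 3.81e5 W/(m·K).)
Yes

thermal conductivity has SI base units: kg * m / (s^3 * K)
W/(m·K) reduces to the same SI base units, so it is a valid unit for thermal conductivity.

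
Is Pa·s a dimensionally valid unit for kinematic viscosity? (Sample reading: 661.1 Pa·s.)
No

kinematic viscosity has SI base units: m^2 / s
Pa·s does NOT reduce to m^2 / s; a valid unit for kinematic viscosity would be e.g. m²/s.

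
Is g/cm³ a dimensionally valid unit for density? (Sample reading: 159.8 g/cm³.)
Yes

density has SI base units: kg / m^3
g/cm³ reduces to the same SI base units, so it is a valid unit for density.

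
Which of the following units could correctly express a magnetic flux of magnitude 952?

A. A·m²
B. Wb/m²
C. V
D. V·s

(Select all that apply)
D

magnetic flux has SI base units: kg * m^2 / (A * s^2)

Checking each option against kg * m^2 / (A * s^2):
  A. A·m²: ✗ does not match
  B. Wb/m²: ✗ does not match
  C. V: ✗ does not match
  D. V·s: ✓ matches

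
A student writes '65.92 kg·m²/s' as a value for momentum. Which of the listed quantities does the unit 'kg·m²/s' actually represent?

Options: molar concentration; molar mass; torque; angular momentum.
angular momentum

momentum should have units dimensionally equivalent to kg * m / s (e.g. kg·m/s).
The given unit 'kg·m²/s' reduces to kg * m^2 / s. Of the listed options, that is the dimensionality of angular momentum.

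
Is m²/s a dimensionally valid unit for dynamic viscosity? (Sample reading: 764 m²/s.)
No

dynamic viscosity has SI base units: kg / (m * s)
m²/s does NOT reduce to kg / (m * s); a valid unit for dynamic viscosity would be e.g. Pa·s.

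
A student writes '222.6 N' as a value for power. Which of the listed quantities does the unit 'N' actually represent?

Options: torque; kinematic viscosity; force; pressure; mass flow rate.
force

power should have units dimensionally equivalent to kg * m^2 / s^3 (e.g. W).
The given unit 'N' reduces to kg * m / s^2. Of the listed options, that is the dimensionality of force.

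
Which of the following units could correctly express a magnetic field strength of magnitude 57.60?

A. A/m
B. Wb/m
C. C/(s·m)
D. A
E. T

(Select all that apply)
A, C

magnetic field strength has SI base units: A / m

Checking each option against A / m:
  A. A/m: ✓ matches
  B. Wb/m: ✗ does not match
  C. C/(s·m): ✓ matches
  D. A: ✗ does not match
  E. T: ✗ does not match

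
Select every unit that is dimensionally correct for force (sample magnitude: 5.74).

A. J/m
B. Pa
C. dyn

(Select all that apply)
A, C

force has SI base units: kg * m / s^2

Checking each option against kg * m / s^2:
  A. J/m: ✓ matches
  B. Pa: ✗ does not match
  C. dyn: ✓ matches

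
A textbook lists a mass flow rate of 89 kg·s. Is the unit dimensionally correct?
No

mass flow rate has SI base units: kg / s
kg·s does NOT reduce to kg / s; a valid unit for mass flow rate would be e.g. kg/s.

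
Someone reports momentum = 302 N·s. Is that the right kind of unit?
Yes

momentum has SI base units: kg * m / s
N·s reduces to the same SI base units, so it is a valid unit for momentum.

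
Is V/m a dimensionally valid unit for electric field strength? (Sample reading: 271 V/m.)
Yes

electric field strength has SI base units: kg * m / (A * s^3)
V/m reduces to the same SI base units, so it is a valid unit for electric field strength.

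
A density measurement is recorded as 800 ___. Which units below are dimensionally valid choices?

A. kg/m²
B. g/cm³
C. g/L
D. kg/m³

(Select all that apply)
B, C, D

density has SI base units: kg / m^3

Checking each option against kg / m^3:
  A. kg/m²: ✗ does not match
  B. g/cm³: ✓ matches
  C. g/L: ✓ matches
  D. kg/m³: ✓ matches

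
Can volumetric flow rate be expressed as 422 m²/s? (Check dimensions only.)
No

volumetric flow rate has SI base units: m^3 / s
m²/s does NOT reduce to m^3 / s; a valid unit for volumetric flow rate would be e.g. m³/s.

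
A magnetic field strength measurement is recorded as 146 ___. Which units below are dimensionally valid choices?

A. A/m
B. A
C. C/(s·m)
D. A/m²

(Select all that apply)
A, C

magnetic field strength has SI base units: A / m

Checking each option against A / m:
  A. A/m: ✓ matches
  B. A: ✗ does not match
  C. C/(s·m): ✓ matches
  D. A/m²: ✗ does not match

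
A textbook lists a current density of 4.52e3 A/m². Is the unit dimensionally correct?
Yes

current density has SI base units: A / m^2
A/m² reduces to the same SI base units, so it is a valid unit for current density.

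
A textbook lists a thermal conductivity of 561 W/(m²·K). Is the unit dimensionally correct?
No

thermal conductivity has SI base units: kg * m / (s^3 * K)
W/(m²·K) does NOT reduce to kg * m / (s^3 * K); a valid unit for thermal conductivity would be e.g. W/(m·K).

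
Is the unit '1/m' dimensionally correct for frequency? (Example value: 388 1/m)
No

frequency has SI base units: 1 / s
1/m does NOT reduce to 1 / s; a valid unit for frequency would be e.g. Hz.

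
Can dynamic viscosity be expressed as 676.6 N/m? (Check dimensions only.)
No

dynamic viscosity has SI base units: kg / (m * s)
N/m does NOT reduce to kg / (m * s); a valid unit for dynamic viscosity would be e.g. Pa·s.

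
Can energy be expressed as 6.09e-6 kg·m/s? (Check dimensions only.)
No

energy has SI base units: kg * m^2 / s^2
kg·m/s does NOT reduce to kg * m^2 / s^2; a valid unit for energy would be e.g. J.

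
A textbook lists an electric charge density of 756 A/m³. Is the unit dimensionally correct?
No

electric charge density has SI base units: A * s / m^3
A/m³ does NOT reduce to A * s / m^3; a valid unit for electric charge density would be e.g. C/m³.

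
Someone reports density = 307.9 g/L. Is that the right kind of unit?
Yes

density has SI base units: kg / m^3
g/L reduces to the same SI base units, so it is a valid unit for density.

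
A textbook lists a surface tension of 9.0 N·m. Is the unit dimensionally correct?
No

surface tension has SI base units: kg / s^2
N·m does NOT reduce to kg / s^2; a valid unit for surface tension would be e.g. N/m.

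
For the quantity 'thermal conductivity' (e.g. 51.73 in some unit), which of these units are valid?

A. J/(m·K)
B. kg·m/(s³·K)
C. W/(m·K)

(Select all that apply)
B, C

thermal conductivity has SI base units: kg * m / (s^3 * K)

Checking each option against kg * m / (s^3 * K):
  A. J/(m·K): ✗ does not match
  B. kg·m/(s³·K): ✓ matches
  C. W/(m·K): ✓ matches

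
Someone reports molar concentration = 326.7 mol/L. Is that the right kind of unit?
Yes

molar concentration has SI base units: mol / m^3
mol/L reduces to the same SI base units, so it is a valid unit for molar concentration.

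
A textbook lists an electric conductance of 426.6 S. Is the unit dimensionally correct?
Yes

electric conductance has SI base units: A^2 * s^3 / (kg * m^2)
S reduces to the same SI base units, so it is a valid unit for electric conductance.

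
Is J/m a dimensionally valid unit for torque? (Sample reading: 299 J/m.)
No

torque has SI base units: kg * m^2 / s^2
J/m does NOT reduce to kg * m^2 / s^2; a valid unit for torque would be e.g. N·m.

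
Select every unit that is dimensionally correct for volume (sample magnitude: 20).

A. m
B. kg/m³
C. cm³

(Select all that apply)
C

volume has SI base units: m^3

Checking each option against m^3:
  A. m: ✗ does not match
  B. kg/m³: ✗ does not match
  C. cm³: ✓ matches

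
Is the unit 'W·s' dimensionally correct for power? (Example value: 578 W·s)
No

power has SI base units: kg * m^2 / s^3
W·s does NOT reduce to kg * m^2 / s^3; a valid unit for power would be e.g. W.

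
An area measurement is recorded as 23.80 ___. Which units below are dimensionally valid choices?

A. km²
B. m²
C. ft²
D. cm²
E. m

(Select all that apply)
A, B, C, D

area has SI base units: m^2

Checking each option against m^2:
  A. km²: ✓ matches
  B. m²: ✓ matches
  C. ft²: ✓ matches
  D. cm²: ✓ matches
  E. m: ✗ does not match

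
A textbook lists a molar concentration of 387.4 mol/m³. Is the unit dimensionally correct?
Yes

molar concentration has SI base units: mol / m^3
mol/m³ reduces to the same SI base units, so it is a valid unit for molar concentration.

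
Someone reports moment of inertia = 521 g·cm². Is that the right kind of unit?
Yes

moment of inertia has SI base units: kg * m^2
g·cm² reduces to the same SI base units, so it is a valid unit for moment of inertia.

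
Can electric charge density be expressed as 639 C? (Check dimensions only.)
No

electric charge density has SI base units: A * s / m^3
C does NOT reduce to A * s / m^3; a valid unit for electric charge density would be e.g. C/m³.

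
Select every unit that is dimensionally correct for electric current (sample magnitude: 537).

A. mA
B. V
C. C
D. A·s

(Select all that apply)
A

electric current has SI base units: A

Checking each option against A:
  A. mA: ✓ matches
  B. V: ✗ does not match
  C. C: ✗ does not match
  D. A·s: ✗ does not match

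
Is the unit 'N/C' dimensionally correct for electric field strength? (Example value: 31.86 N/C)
Yes

electric field strength has SI base units: kg * m / (A * s^3)
N/C reduces to the same SI base units, so it is a valid unit for electric field strength.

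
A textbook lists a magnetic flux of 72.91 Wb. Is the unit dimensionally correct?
Yes

magnetic flux has SI base units: kg * m^2 / (A * s^2)
Wb reduces to the same SI base units, so it is a valid unit for magnetic flux.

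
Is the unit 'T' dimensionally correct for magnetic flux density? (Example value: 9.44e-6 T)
Yes

magnetic flux density has SI base units: kg / (A * s^2)
T reduces to the same SI base units, so it is a valid unit for magnetic flux density.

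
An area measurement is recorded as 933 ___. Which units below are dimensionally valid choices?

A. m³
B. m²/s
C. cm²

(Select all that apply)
C

area has SI base units: m^2

Checking each option against m^2:
  A. m³: ✗ does not match
  B. m²/s: ✗ does not match
  C. cm²: ✓ matches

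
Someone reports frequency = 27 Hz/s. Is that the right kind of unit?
No

frequency has SI base units: 1 / s
Hz/s does NOT reduce to 1 / s; a valid unit for frequency would be e.g. Hz.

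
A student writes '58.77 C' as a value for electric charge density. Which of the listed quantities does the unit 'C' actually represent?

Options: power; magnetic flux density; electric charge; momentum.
electric charge

electric charge density should have units dimensionally equivalent to A * s / m^3 (e.g. C/m³).
The given unit 'C' reduces to A * s. Of the listed options, that is the dimensionality of electric charge.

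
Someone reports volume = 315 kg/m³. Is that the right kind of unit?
No

volume has SI base units: m^3
kg/m³ does NOT reduce to m^3; a valid unit for volume would be e.g. m³.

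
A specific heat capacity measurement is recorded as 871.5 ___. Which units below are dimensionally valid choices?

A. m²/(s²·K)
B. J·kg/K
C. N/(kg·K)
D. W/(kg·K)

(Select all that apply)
A

specific heat capacity has SI base units: m^2 / (s^2 * K)

Checking each option against m^2 / (s^2 * K):
  A. m²/(s²·K): ✓ matches
  B. J·kg/K: ✗ does not match
  C. N/(kg·K): ✗ does not match
  D. W/(kg·K): ✗ does not match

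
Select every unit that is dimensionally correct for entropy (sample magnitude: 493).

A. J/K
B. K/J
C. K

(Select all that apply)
A

entropy has SI base units: kg * m^2 / (s^2 * K)

Checking each option against kg * m^2 / (s^2 * K):
  A. J/K: ✓ matches
  B. K/J: ✗ does not match
  C. K: ✗ does not match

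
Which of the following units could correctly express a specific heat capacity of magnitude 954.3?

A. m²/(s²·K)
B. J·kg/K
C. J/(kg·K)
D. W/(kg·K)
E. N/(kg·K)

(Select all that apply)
A, C

specific heat capacity has SI base units: m^2 / (s^2 * K)

Checking each option against m^2 / (s^2 * K):
  A. m²/(s²·K): ✓ matches
  B. J·kg/K: ✗ does not match
  C. J/(kg·K): ✓ matches
  D. W/(kg·K): ✗ does not match
  E. N/(kg·K): ✗ does not match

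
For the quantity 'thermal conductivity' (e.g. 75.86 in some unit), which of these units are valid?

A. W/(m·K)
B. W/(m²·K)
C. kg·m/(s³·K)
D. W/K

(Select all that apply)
A, C

thermal conductivity has SI base units: kg * m / (s^3 * K)

Checking each option against kg * m / (s^3 * K):
  A. W/(m·K): ✓ matches
  B. W/(m²·K): ✗ does not match
  C. kg·m/(s³·K): ✓ matches
  D. W/K: ✗ does not match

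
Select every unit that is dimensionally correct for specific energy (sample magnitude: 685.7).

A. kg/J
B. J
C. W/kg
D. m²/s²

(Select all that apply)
D

specific energy has SI base units: m^2 / s^2

Checking each option against m^2 / s^2:
  A. kg/J: ✗ does not match
  B. J: ✗ does not match
  C. W/kg: ✗ does not match
  D. m²/s²: ✓ matches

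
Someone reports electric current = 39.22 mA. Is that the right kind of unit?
Yes

electric current has SI base units: A
mA reduces to the same SI base units, so it is a valid unit for electric current.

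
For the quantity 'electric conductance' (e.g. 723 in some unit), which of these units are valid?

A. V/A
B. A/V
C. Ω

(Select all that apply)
B

electric conductance has SI base units: A^2 * s^3 / (kg * m^2)

Checking each option against A^2 * s^3 / (kg * m^2):
  A. V/A: ✗ does not match
  B. A/V: ✓ matches
  C. Ω: ✗ does not match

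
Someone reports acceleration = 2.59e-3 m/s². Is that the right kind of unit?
Yes

acceleration has SI base units: m / s^2
m/s² reduces to the same SI base units, so it is a valid unit for acceleration.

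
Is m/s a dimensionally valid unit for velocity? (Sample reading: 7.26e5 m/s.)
Yes

velocity has SI base units: m / s
m/s reduces to the same SI base units, so it is a valid unit for velocity.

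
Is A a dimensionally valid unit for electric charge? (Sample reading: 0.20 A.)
No

electric charge has SI base units: A * s
A does NOT reduce to A * s; a valid unit for electric charge would be e.g. C.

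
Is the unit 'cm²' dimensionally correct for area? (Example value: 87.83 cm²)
Yes

area has SI base units: m^2
cm² reduces to the same SI base units, so it is a valid unit for area.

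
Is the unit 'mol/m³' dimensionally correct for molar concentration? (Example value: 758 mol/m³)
Yes

molar concentration has SI base units: mol / m^3
mol/m³ reduces to the same SI base units, so it is a valid unit for molar concentration.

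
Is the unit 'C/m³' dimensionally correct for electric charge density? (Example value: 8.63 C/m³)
Yes

electric charge density has SI base units: A * s / m^3
C/m³ reduces to the same SI base units, so it is a valid unit for electric charge density.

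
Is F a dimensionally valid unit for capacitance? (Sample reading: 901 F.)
Yes

capacitance has SI base units: A^2 * s^4 / (kg * m^2)
F reduces to the same SI base units, so it is a valid unit for capacitance.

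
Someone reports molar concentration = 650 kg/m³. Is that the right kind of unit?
No

molar concentration has SI base units: mol / m^3
kg/m³ does NOT reduce to mol / m^3; a valid unit for molar concentration would be e.g. mol/m³.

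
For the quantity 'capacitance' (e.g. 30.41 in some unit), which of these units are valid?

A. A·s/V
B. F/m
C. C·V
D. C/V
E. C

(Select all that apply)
A, D

capacitance has SI base units: A^2 * s^4 / (kg * m^2)

Checking each option against A^2 * s^4 / (kg * m^2):
  A. A·s/V: ✓ matches
  B. F/m: ✗ does not match
  C. C·V: ✗ does not match
  D. C/V: ✓ matches
  E. C: ✗ does not match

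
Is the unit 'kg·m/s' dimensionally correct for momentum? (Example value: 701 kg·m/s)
Yes

momentum has SI base units: kg * m / s
kg·m/s reduces to the same SI base units, so it is a valid unit for momentum.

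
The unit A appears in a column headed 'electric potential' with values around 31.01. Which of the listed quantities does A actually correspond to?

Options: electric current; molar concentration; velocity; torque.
electric current

electric potential should have units dimensionally equivalent to kg * m^2 / (A * s^3) (e.g. V).
The given unit 'A' reduces to A. Of the listed options, that is the dimensionality of electric current.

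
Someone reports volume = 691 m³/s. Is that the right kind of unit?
No

volume has SI base units: m^3
m³/s does NOT reduce to m^3; a valid unit for volume would be e.g. m³.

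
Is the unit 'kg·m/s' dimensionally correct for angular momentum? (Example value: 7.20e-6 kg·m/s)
No

angular momentum has SI base units: kg * m^2 / s
kg·m/s does NOT reduce to kg * m^2 / s; a valid unit for angular momentum would be e.g. kg·m²/s.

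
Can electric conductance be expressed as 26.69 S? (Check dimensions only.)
Yes

electric conductance has SI base units: A^2 * s^3 / (kg * m^2)
S reduces to the same SI base units, so it is a valid unit for electric conductance.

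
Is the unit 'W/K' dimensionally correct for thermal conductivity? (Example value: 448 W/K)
No

thermal conductivity has SI base units: kg * m / (s^3 * K)
W/K does NOT reduce to kg * m / (s^3 * K); a valid unit for thermal conductivity would be e.g. W/(m·K).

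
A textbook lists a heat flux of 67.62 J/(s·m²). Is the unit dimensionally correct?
Yes

heat flux has SI base units: kg / s^3
J/(s·m²) reduces to the same SI base units, so it is a valid unit for heat flux.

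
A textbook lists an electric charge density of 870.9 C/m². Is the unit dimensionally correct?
No

electric charge density has SI base units: A * s / m^3
C/m² does NOT reduce to A * s / m^3; a valid unit for electric charge density would be e.g. C/m³.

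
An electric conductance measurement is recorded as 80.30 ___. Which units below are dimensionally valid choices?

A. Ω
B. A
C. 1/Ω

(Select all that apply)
C

electric conductance has SI base units: A^2 * s^3 / (kg * m^2)

Checking each option against A^2 * s^3 / (kg * m^2):
  A. Ω: ✗ does not match
  B. A: ✗ does not match
  C. 1/Ω: ✓ matches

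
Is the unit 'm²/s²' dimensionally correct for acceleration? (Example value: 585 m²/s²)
No

acceleration has SI base units: m / s^2
m²/s² does NOT reduce to m / s^2; a valid unit for acceleration would be e.g. m/s².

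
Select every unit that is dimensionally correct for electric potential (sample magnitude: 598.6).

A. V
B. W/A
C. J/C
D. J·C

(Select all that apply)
A, B, C

electric potential has SI base units: kg * m^2 / (A * s^3)

Checking each option against kg * m^2 / (A * s^3):
  A. V: ✓ matches
  B. W/A: ✓ matches
  C. J/C: ✓ matches
  D. J·C: ✗ does not match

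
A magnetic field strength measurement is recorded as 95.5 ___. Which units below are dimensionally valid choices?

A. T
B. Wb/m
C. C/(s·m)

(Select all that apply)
C

magnetic field strength has SI base units: A / m

Checking each option against A / m:
  A. T: ✗ does not match
  B. Wb/m: ✗ does not match
  C. C/(s·m): ✓ matches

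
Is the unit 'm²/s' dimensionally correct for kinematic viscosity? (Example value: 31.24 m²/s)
Yes

kinematic viscosity has SI base units: m^2 / s
m²/s reduces to the same SI base units, so it is a valid unit for kinematic viscosity.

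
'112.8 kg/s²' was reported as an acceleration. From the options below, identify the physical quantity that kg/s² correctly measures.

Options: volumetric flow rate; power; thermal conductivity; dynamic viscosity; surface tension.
surface tension

acceleration should have units dimensionally equivalent to m / s^2 (e.g. m/s²).
The given unit 'kg/s²' reduces to kg / s^2. Of the listed options, that is the dimensionality of surface tension.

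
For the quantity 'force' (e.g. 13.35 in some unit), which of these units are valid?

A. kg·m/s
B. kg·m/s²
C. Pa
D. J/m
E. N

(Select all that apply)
B, D, E

force has SI base units: kg * m / s^2

Checking each option against kg * m / s^2:
  A. kg·m/s: ✗ does not match
  B. kg·m/s²: ✓ matches
  C. Pa: ✗ does not match
  D. J/m: ✓ matches
  E. N: ✓ matches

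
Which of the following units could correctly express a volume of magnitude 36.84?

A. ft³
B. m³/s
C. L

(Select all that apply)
A, C

volume has SI base units: m^3

Checking each option against m^3:
  A. ft³: ✓ matches
  B. m³/s: ✗ does not match
  C. L: ✓ matches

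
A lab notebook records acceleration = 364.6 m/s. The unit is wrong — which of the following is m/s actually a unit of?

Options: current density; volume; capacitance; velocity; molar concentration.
velocity

acceleration should have units dimensionally equivalent to m / s^2 (e.g. m/s²).
The given unit 'm/s' reduces to m / s. Of the listed options, that is the dimensionality of velocity.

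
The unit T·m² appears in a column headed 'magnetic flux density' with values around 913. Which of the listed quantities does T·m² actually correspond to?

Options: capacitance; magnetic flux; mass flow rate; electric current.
magnetic flux

magnetic flux density should have units dimensionally equivalent to kg / (A * s^2) (e.g. T).
The given unit 'T·m²' reduces to kg * m^2 / (A * s^2). Of the listed options, that is the dimensionality of magnetic flux.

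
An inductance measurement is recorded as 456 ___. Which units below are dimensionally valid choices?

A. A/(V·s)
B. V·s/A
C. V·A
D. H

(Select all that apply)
B, D

inductance has SI base units: kg * m^2 / (A^2 * s^2)

Checking each option against kg * m^2 / (A^2 * s^2):
  A. A/(V·s): ✗ does not match
  B. V·s/A: ✓ matches
  C. V·A: ✗ does not match
  D. H: ✓ matches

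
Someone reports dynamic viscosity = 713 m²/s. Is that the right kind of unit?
No

dynamic viscosity has SI base units: kg / (m * s)
m²/s does NOT reduce to kg / (m * s); a valid unit for dynamic viscosity would be e.g. Pa·s.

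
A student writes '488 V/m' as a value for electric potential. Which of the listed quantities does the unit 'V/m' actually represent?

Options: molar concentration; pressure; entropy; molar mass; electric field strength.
electric field strength

electric potential should have units dimensionally equivalent to kg * m^2 / (A * s^3) (e.g. V).
The given unit 'V/m' reduces to kg * m / (A * s^3). Of the listed options, that is the dimensionality of electric field strength.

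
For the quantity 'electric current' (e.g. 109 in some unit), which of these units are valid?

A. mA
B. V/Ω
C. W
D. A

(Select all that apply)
A, B, D

electric current has SI base units: A

Checking each option against A:
  A. mA: ✓ matches
  B. V/Ω: ✓ matches
  C. W: ✗ does not match
  D. A: ✓ matches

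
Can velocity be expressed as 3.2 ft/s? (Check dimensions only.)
Yes

velocity has SI base units: m / s
ft/s reduces to the same SI base units, so it is a valid unit for velocity.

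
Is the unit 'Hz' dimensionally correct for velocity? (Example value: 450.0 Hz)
No

velocity has SI base units: m / s
Hz does NOT reduce to m / s; a valid unit for velocity would be e.g. m/s.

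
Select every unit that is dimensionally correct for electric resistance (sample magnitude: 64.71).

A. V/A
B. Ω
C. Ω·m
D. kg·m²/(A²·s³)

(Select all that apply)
A, B, D

electric resistance has SI base units: kg * m^2 / (A^2 * s^3)

Checking each option against kg * m^2 / (A^2 * s^3):
  A. V/A: ✓ matches
  B. Ω: ✓ matches
  C. Ω·m: ✗ does not match
  D. kg·m²/(A²·s³): ✓ matches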